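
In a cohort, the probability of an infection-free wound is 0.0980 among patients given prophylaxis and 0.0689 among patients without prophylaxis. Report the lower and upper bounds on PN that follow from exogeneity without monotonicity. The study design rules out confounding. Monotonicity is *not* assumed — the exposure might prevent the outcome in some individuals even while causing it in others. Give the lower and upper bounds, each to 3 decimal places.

0.297 ≤ PN ≤ 1.000

Let p₁ = 0.098, p₀ = 0.0689.
Under exogeneity alone the bounds on PN are max{0,(p₁−p₀)/p₁} ≤ PN ≤ min{1,(1−p₀)/p₁}.
  lower = (p₁ − p₀)/p₁ = 0.0291 / 0.098 ≈ 0.2969
  upper = min{1, (1 − p₀)/p₁} = 0.9311 / 0.098 ≈ 9.5010 → capped at 1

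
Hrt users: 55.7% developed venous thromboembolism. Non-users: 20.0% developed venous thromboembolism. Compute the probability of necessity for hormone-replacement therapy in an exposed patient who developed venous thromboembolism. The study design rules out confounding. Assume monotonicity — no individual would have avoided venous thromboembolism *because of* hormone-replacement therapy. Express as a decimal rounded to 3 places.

p₁ = 0.557, p₀ = 0.2.
Under exogeneity and monotonicity, PN = (p₁ − p₀) / p₁.
PN = (0.557 − 0.2) / 0.557 = 0.357 / 0.557 ≈ 0.6409

PN ≈ 0.641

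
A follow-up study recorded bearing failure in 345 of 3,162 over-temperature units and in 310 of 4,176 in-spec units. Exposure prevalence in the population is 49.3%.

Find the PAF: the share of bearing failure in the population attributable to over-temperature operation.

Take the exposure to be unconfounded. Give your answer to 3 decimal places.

p₁ = P(outcome | exposed) = 345/3162 = 0.10911
p₀ = P(outcome | unexposed) = 310/4176 = 0.074234
Overall risk P(Y=1) = π·p₁ + (1−π)·p₀ = 0.493×0.10911 + 0.507×0.074234 = 0.091427.
Under exogeneity, PAF = [P(Y=1) − p₀] / P(Y=1).
PAF = (0.091427 − 0.074234) / 0.091427 ≈ 0.1881

PAF ≈ 0.188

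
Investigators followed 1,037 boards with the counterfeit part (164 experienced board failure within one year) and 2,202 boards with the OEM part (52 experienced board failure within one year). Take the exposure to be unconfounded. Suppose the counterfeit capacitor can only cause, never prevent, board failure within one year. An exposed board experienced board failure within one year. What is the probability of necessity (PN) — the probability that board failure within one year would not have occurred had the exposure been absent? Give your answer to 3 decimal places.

p₁ = P(outcome | exposed) = 164/1037 = 0.15815
p₀ = P(outcome | unexposed) = 52/2202 = 0.023615
Under exogeneity and monotonicity, PN = (p₁ − p₀) / p₁.
PN = (0.15815 − 0.023615) / 0.15815 = 0.13453 / 0.15815 ≈ 0.8507

PN ≈ 0.851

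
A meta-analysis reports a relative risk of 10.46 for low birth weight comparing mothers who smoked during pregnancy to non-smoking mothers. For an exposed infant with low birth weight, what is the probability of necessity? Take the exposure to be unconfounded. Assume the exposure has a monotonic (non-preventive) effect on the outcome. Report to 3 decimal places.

PN ≈ 0.904

Under exogeneity and monotonicity, PN = (RR − 1) / RR = 1 − 1/RR.
PN = (10.46 − 1) / 10.46 = 9.46 / 10.46 ≈ 0.9044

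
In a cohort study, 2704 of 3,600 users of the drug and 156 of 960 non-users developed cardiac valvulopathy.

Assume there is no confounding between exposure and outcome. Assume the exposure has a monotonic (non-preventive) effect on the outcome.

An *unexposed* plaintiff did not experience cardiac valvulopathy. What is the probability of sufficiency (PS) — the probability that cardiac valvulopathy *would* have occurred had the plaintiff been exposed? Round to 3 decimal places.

PS ≈ 0.703

p₁ = P(outcome | exposed) = 2704/3600 = 0.75111
p₀ = P(outcome | unexposed) = 156/960 = 0.1625
Under exogeneity and monotonicity, PS = (p₁ − p₀) / (1 − p₀).
PS = (0.75111 − 0.1625) / (1 − 0.1625) = 0.58861 / 0.8375 ≈ 0.7028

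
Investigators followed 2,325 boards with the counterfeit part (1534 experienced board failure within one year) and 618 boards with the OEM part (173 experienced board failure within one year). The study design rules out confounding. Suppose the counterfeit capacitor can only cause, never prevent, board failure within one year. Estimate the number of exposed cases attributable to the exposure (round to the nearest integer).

about 883 cases

p₁ = P(outcome | exposed) = 1534/2325 = 0.65978
p₀ = P(outcome | unexposed) = 173/618 = 0.27994
PN = (p₁ − p₀)/p₁ = (0.65978 − 0.27994) / 0.65978 ≈ 0.57572.
Attributable cases ≈ PN × (exposed cases) = 0.57572 × 1534 ≈ 883.15.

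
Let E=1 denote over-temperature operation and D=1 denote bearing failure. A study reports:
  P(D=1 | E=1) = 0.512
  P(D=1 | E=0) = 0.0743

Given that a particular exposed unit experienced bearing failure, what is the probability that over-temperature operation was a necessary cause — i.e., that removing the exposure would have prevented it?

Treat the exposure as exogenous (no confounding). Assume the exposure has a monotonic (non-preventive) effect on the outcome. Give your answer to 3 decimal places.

Let p₁ = 0.512, p₀ = 0.0743.
Under exogeneity and monotonicity, PN = (p₁ − p₀) / p₁.
PN = (0.512 − 0.0743) / 0.512 = 0.4377 / 0.512 ≈ 0.8549

PN ≈ 0.855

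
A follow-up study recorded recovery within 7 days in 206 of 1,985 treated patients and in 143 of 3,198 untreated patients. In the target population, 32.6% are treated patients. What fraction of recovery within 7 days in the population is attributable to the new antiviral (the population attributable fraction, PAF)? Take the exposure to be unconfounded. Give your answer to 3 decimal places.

PAF ≈ 0.301

p₁ = P(outcome | exposed) = 206/1985 = 0.10378
p₀ = P(outcome | unexposed) = 143/3198 = 0.044715
Overall risk P(Y=1) = π·p₁ + (1−π)·p₀ = 0.326×0.10378 + 0.674×0.044715 = 0.06397.
Under exogeneity, PAF = [P(Y=1) − p₀] / P(Y=1).
PAF = (0.06397 − 0.044715) / 0.06397 ≈ 0.3010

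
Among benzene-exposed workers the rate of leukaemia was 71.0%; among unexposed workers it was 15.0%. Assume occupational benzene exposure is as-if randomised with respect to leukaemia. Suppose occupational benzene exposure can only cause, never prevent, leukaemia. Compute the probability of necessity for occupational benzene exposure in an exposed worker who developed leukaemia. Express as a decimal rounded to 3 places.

p₁ = 0.71, p₀ = 0.15.
Under exogeneity and monotonicity, PN = (p₁ − p₀) / p₁.
PN = (0.71 − 0.15) / 0.71 = 0.56 / 0.71 ≈ 0.7887

PN ≈ 0.789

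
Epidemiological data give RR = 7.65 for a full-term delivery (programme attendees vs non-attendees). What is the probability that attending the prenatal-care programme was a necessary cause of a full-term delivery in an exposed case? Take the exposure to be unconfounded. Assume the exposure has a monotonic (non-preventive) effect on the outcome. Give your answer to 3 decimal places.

PN ≈ 0.869

Under exogeneity and monotonicity, PN = (RR − 1) / RR = 1 − 1/RR.
PN = (7.65 − 1) / 7.65 = 6.65 / 7.65 ≈ 0.8693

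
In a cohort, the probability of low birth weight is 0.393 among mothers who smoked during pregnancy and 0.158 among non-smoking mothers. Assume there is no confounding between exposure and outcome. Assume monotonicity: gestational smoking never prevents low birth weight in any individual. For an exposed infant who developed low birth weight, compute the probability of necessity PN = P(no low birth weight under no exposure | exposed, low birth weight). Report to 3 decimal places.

Let p₁ = 0.393, p₀ = 0.158.
Under exogeneity and monotonicity, PN = (p₁ − p₀) / p₁.
PN = (0.393 − 0.158) / 0.393 = 0.235 / 0.393 ≈ 0.5980

PN ≈ 0.598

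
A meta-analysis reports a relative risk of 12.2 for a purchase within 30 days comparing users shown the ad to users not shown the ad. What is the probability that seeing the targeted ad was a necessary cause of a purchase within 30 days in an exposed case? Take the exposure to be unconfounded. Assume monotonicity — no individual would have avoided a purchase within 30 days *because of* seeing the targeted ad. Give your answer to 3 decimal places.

Under exogeneity and monotonicity, PN = (RR − 1) / RR = 1 − 1/RR.
PN = (12.2 − 1) / 12.2 = 11.2 / 12.2 ≈ 0.9180

PN ≈ 0.918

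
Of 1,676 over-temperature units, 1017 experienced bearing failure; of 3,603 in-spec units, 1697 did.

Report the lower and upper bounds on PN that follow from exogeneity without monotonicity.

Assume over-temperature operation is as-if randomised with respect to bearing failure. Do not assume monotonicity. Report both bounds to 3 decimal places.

0.224 ≤ PN ≤ 0.872

p₁ = P(outcome | exposed) = 1017/1676 = 0.6068
p₀ = P(outcome | unexposed) = 1697/3603 = 0.471
Under exogeneity alone the bounds on PN are max{0,(p₁−p₀)/p₁} ≤ PN ≤ min{1,(1−p₀)/p₁}.
  lower = (p₁ − p₀)/p₁ = 0.13581 / 0.6068 ≈ 0.2238
  upper = min{1, (1 − p₀)/p₁} = 0.529 / 0.6068 ≈ 0.8718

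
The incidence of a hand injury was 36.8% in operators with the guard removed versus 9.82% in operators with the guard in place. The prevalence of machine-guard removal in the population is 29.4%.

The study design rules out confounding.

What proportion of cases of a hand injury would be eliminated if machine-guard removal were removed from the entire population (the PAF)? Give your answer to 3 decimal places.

PAF ≈ 0.447

p₁ = 0.368, p₀ = 0.0982.
Overall risk P(Y=1) = π·p₁ + (1−π)·p₀ = 0.294×0.368 + 0.706×0.0982 = 0.17752.
Under exogeneity, PAF = [P(Y=1) − p₀] / P(Y=1).
PAF = (0.17752 − 0.0982) / 0.17752 ≈ 0.4468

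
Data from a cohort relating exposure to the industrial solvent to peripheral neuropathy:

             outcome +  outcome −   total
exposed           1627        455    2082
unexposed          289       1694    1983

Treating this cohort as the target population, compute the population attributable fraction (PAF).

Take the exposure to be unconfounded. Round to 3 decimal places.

PAF ≈ 0.691

p₁ = P(outcome | exposed) = 1627/2082 = 0.78146
p₀ = P(outcome | unexposed) = 289/1983 = 0.14574
Exposure prevalence π = 2082/4065 = 0.51218; overall risk P(Y=1) = 0.47134.
Under exogeneity, PAF = [P(Y=1) − p₀]/P(Y=1).
PAF = (0.47134 − 0.14574) / 0.47134 ≈ 0.6908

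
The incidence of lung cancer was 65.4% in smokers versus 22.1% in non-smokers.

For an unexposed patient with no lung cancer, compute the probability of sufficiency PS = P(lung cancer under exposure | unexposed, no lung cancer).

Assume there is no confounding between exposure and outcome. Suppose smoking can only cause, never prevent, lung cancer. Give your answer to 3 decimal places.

p₁ = 0.654, p₀ = 0.221.
Under exogeneity and monotonicity, PS = (p₁ − p₀) / (1 − p₀).
PS = (0.654 − 0.221) / (1 − 0.221) = 0.433 / 0.779 ≈ 0.5558

PS ≈ 0.556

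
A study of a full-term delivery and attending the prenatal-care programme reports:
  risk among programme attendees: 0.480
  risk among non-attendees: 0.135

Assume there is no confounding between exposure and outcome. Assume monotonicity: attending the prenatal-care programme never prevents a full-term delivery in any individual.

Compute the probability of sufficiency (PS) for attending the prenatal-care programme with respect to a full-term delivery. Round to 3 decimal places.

Let p₁ = 0.48, p₀ = 0.135.
Under exogeneity and monotonicity, PS = (p₁ − p₀) / (1 − p₀).
PS = (0.48 − 0.135) / (1 − 0.135) = 0.345 / 0.865 ≈ 0.3988

PS ≈ 0.399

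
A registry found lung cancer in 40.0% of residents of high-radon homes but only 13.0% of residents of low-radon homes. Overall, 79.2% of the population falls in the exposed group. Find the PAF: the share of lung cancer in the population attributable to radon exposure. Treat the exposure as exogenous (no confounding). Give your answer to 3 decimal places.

PAF ≈ 0.622

p₁ = 0.4, p₀ = 0.13.
Overall risk P(Y=1) = π·p₁ + (1−π)·p₀ = 0.792×0.4 + 0.208×0.13 = 0.34384.
Under exogeneity, PAF = [P(Y=1) − p₀] / P(Y=1).
PAF = (0.34384 − 0.13) / 0.34384 ≈ 0.6219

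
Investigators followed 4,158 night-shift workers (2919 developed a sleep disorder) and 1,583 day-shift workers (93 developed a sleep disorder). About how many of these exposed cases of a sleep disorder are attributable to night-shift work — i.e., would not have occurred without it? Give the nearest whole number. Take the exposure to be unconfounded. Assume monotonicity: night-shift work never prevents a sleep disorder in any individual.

p₁ = P(outcome | exposed) = 2919/4158 = 0.70202
p₀ = P(outcome | unexposed) = 93/1583 = 0.058749
PN = (p₁ − p₀)/p₁ = (0.70202 − 0.058749) / 0.70202 ≈ 0.91631.
Attributable cases ≈ PN × (exposed cases) = 0.91631 × 2919 ≈ 2674.72.

about 2675 cases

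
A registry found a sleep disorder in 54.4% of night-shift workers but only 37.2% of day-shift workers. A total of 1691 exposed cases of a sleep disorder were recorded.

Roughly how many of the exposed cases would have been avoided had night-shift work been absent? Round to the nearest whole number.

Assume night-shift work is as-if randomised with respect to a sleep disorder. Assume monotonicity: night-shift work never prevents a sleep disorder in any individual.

p₁ = 0.544, p₀ = 0.372.
PN = (p₁ − p₀)/p₁ = (0.544 − 0.372) / 0.544 ≈ 0.31618.
Attributable cases ≈ PN × (exposed cases) = 0.31618 × 1691 ≈ 534.65.

about 535 cases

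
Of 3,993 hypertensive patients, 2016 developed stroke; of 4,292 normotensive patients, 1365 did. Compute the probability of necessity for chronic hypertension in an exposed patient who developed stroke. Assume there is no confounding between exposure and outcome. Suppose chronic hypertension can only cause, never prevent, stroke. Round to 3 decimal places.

PN ≈ 0.370

p₁ = P(outcome | exposed) = 2016/3993 = 0.50488
p₀ = P(outcome | unexposed) = 1365/4292 = 0.31803
Under exogeneity and monotonicity, PN = (p₁ − p₀) / p₁.
PN = (0.50488 − 0.31803) / 0.50488 = 0.18685 / 0.50488 ≈ 0.3701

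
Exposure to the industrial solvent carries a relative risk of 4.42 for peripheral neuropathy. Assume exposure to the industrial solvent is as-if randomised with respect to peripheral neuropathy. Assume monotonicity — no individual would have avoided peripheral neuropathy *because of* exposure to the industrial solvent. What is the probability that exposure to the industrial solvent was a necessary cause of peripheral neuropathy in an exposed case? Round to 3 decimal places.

Under exogeneity and monotonicity, PN = (RR − 1) / RR = 1 − 1/RR.
PN = (4.42 − 1) / 4.42 = 3.42 / 4.42 ≈ 0.7738

PN ≈ 0.774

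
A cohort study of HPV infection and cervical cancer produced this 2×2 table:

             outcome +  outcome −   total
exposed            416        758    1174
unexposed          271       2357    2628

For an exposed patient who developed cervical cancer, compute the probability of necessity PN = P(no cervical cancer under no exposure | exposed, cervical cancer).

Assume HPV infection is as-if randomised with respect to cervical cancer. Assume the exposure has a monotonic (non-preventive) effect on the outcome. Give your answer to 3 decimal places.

PN ≈ 0.709

p₁ = P(outcome | exposed) = 416/1174 = 0.35434
p₀ = P(outcome | unexposed) = 271/2628 = 0.10312
Under exogeneity and monotonicity, PN = (p₁ − p₀) / p₁.
PN = (0.35434 − 0.10312) / 0.35434 = 0.25122 / 0.35434 ≈ 0.7090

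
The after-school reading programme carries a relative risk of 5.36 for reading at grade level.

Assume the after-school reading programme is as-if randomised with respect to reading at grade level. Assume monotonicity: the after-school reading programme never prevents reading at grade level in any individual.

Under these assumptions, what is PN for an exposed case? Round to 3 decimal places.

PN ≈ 0.813

Under exogeneity and monotonicity, PN = (RR − 1) / RR = 1 − 1/RR.
PN = (5.36 − 1) / 5.36 = 4.36 / 5.36 ≈ 0.8134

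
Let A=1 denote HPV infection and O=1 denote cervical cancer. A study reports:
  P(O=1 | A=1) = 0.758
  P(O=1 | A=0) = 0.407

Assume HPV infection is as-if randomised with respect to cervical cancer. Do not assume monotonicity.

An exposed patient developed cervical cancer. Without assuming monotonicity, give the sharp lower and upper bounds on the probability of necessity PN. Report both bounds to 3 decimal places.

0.463 ≤ PN ≤ 0.782

Let p₁ = 0.758, p₀ = 0.407.
Under exogeneity alone the bounds on PN are max{0,(p₁−p₀)/p₁} ≤ PN ≤ min{1,(1−p₀)/p₁}.
  lower = (p₁ − p₀)/p₁ = 0.351 / 0.758 ≈ 0.4631
  upper = min{1, (1 − p₀)/p₁} = 0.593 / 0.758 ≈ 0.7823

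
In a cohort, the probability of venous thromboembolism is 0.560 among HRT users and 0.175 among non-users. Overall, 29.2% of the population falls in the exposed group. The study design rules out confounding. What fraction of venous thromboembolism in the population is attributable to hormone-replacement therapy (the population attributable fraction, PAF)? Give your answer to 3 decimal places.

Let p₁ = 0.56, p₀ = 0.175.
Overall risk P(Y=1) = π·p₁ + (1−π)·p₀ = 0.292×0.56 + 0.708×0.175 = 0.28742.
Under exogeneity, PAF = [P(Y=1) − p₀] / P(Y=1).
PAF = (0.28742 − 0.175) / 0.28742 ≈ 0.3911

PAF ≈ 0.391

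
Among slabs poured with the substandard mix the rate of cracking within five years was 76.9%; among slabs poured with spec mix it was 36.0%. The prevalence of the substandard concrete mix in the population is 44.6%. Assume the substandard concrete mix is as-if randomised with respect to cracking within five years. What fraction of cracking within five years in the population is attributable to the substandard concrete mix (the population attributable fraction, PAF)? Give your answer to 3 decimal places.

p₁ = 0.769, p₀ = 0.36.
Overall risk P(Y=1) = π·p₁ + (1−π)·p₀ = 0.446×0.769 + 0.554×0.36 = 0.54241.
Under exogeneity, PAF = [P(Y=1) − p₀] / P(Y=1).
PAF = (0.54241 − 0.36) / 0.54241 ≈ 0.3363

PAF ≈ 0.336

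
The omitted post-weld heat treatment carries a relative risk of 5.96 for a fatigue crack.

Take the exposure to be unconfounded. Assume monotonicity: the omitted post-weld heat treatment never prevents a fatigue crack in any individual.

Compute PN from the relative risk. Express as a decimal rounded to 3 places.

Under exogeneity and monotonicity, PN = (RR − 1) / RR = 1 − 1/RR.
PN = (5.96 − 1) / 5.96 = 4.96 / 5.96 ≈ 0.8322

PN ≈ 0.832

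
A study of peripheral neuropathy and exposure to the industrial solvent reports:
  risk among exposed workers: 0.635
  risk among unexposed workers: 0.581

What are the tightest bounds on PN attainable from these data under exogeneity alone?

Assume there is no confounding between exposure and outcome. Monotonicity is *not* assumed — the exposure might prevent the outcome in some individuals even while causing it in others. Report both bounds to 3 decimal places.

Let p₁ = 0.635, p₀ = 0.581.
Under exogeneity alone the bounds on PN are max{0,(p₁−p₀)/p₁} ≤ PN ≤ min{1,(1−p₀)/p₁}.
  lower = (p₁ − p₀)/p₁ = 0.054 / 0.635 ≈ 0.0850
  upper = min{1, (1 − p₀)/p₁} = 0.419 / 0.635 ≈ 0.6598

0.085 ≤ PN ≤ 0.660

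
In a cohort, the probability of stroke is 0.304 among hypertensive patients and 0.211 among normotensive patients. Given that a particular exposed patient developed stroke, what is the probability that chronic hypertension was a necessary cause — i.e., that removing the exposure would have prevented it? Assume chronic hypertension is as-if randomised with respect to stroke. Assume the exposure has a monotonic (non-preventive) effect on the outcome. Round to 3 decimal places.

Let p₁ = 0.304, p₀ = 0.211.
Under exogeneity and monotonicity, PN = (p₁ − p₀) / p₁.
PN = (0.304 − 0.211) / 0.304 = 0.093 / 0.304 ≈ 0.3059

PN ≈ 0.306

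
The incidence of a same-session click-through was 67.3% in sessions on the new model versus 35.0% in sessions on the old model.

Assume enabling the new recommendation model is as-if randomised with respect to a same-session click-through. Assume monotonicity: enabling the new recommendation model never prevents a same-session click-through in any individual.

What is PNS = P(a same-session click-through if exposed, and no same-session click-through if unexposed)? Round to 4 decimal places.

PNS ≈ 0.3230

p₁ = 0.673, p₀ = 0.35.
Under exogeneity and monotonicity, PNS = p₁ − p₀.
PNS = 0.673 − 0.35 = 0.323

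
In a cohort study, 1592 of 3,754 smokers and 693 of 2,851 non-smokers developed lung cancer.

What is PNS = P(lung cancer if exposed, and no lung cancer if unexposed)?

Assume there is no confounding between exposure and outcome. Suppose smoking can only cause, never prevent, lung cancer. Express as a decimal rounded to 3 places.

PNS ≈ 0.181

p₁ = P(outcome | exposed) = 1592/3754 = 0.42408
p₀ = P(outcome | unexposed) = 693/2851 = 0.24307
Under exogeneity and monotonicity, PNS = p₁ − p₀.
PNS = 0.42408 − 0.24307 = 0.18101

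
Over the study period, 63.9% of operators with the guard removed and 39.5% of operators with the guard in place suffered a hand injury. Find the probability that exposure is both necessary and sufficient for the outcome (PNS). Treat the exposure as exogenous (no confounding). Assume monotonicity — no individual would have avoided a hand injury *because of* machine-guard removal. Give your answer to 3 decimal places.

PNS ≈ 0.244

p₁ = 0.639, p₀ = 0.395.
Under exogeneity and monotonicity, PNS = p₁ − p₀.
PNS = 0.639 − 0.395 = 0.244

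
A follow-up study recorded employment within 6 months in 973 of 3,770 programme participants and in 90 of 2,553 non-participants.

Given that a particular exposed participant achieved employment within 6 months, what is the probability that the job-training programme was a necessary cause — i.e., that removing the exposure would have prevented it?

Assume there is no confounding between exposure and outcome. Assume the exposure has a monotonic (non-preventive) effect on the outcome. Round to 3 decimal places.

p₁ = P(outcome | exposed) = 973/3770 = 0.25809
p₀ = P(outcome | unexposed) = 90/2553 = 0.035253
Under exogeneity and monotonicity, PN = (p₁ − p₀) / p₁.
PN = (0.25809 − 0.035253) / 0.25809 = 0.22284 / 0.25809 ≈ 0.8634

PN ≈ 0.863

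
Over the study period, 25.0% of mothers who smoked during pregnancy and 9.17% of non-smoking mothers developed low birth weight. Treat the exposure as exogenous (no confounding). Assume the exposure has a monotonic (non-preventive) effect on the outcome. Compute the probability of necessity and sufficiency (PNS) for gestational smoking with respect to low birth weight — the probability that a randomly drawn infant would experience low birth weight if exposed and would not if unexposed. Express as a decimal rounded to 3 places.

p₁ = 0.25, p₀ = 0.0917.
Under exogeneity and monotonicity, PNS = p₁ − p₀.
PNS = 0.25 − 0.0917 = 0.1583

PNS ≈ 0.158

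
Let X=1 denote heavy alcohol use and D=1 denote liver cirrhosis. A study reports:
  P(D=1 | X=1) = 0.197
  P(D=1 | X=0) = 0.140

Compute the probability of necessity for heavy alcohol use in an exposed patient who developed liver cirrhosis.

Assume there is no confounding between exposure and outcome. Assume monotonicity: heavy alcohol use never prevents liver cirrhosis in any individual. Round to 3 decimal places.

PN ≈ 0.289

Let p₁ = 0.197, p₀ = 0.14.
Under exogeneity and monotonicity, PN = (p₁ − p₀) / p₁.
PN = (0.197 − 0.14) / 0.197 = 0.057 / 0.197 ≈ 0.2893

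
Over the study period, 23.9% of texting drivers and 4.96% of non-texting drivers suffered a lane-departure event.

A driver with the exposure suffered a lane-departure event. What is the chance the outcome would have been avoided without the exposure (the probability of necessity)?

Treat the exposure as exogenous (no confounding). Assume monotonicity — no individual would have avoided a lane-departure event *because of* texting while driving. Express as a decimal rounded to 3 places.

PN ≈ 0.792

p₁ = 0.239, p₀ = 0.0496.
Under exogeneity and monotonicity, PN = (p₁ − p₀) / p₁.
PN = (0.239 − 0.0496) / 0.239 = 0.1894 / 0.239 ≈ 0.7925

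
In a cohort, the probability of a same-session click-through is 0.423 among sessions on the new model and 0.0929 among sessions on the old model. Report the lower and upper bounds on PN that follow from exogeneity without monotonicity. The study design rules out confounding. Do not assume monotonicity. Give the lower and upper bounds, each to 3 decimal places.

0.780 ≤ PN ≤ 1.000

Let p₁ = 0.423, p₀ = 0.0929.
Under exogeneity alone the bounds on PN are max{0,(p₁−p₀)/p₁} ≤ PN ≤ min{1,(1−p₀)/p₁}.
  lower = (p₁ − p₀)/p₁ = 0.3301 / 0.423 ≈ 0.7804
  upper = min{1, (1 − p₀)/p₁} = 0.9071 / 0.423 ≈ 2.1444 → capped at 1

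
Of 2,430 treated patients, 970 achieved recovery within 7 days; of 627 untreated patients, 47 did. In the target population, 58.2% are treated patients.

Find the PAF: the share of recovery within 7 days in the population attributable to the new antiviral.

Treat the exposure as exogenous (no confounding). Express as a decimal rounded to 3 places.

PAF ≈ 0.716

p₁ = P(outcome | exposed) = 970/2430 = 0.39918
p₀ = P(outcome | unexposed) = 47/627 = 0.07496
Overall risk P(Y=1) = π·p₁ + (1−π)·p₀ = 0.582×0.39918 + 0.418×0.07496 = 0.26365.
Under exogeneity, PAF = [P(Y=1) − p₀] / P(Y=1).
PAF = (0.26365 − 0.07496) / 0.26365 ≈ 0.7157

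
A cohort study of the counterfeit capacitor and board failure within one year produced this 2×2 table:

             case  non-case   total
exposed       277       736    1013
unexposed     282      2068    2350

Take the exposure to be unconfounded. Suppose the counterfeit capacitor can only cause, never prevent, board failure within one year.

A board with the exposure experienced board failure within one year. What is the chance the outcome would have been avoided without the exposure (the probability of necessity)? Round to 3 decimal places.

PN ≈ 0.561

p₁ = P(outcome | exposed) = 277/1013 = 0.27345
p₀ = P(outcome | unexposed) = 282/2350 = 0.12
Under exogeneity and monotonicity, PN = (p₁ − p₀) / p₁.
PN = (0.27345 − 0.12) / 0.27345 = 0.15345 / 0.27345 ≈ 0.5612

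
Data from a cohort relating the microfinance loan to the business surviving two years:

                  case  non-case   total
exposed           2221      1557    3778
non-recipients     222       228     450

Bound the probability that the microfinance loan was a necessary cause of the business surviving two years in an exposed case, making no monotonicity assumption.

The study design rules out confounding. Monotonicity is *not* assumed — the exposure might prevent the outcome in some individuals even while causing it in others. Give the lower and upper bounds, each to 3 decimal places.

0.161 ≤ PN ≤ 0.862

p₁ = P(outcome | exposed) = 2221/3778 = 0.58788
p₀ = P(outcome | unexposed) = 222/450 = 0.49333
Under exogeneity alone the bounds on PN are max{0,(p₁−p₀)/p₁} ≤ PN ≤ min{1,(1−p₀)/p₁}.
  lower = (p₁ − p₀)/p₁ = 0.094544 / 0.58788 ≈ 0.1608
  upper = min{1, (1 − p₀)/p₁} = 0.50667 / 0.58788 ≈ 0.8619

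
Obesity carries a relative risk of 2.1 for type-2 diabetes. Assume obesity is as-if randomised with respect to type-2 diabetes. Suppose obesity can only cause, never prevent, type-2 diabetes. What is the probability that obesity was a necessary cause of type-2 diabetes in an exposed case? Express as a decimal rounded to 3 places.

Under exogeneity and monotonicity, PN = (RR − 1) / RR = 1 − 1/RR.
PN = (2.1 − 1) / 2.1 = 1.1 / 2.1 ≈ 0.5238

PN ≈ 0.524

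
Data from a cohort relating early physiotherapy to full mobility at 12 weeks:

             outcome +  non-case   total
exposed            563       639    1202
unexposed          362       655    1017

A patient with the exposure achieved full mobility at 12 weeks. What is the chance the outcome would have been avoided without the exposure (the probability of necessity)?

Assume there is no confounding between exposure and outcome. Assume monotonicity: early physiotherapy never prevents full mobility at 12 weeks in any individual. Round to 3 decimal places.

p₁ = P(outcome | exposed) = 563/1202 = 0.46839
p₀ = P(outcome | unexposed) = 362/1017 = 0.35595
Under exogeneity and monotonicity, PN = (p₁ − p₀) / p₁.
PN = (0.46839 − 0.35595) / 0.46839 = 0.11244 / 0.46839 ≈ 0.2401

PN ≈ 0.240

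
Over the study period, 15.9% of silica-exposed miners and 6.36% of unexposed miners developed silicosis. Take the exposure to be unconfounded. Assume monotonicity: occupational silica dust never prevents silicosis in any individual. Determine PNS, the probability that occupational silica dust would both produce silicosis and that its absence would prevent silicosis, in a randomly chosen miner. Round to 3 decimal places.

p₁ = 0.159, p₀ = 0.0636.
Under exogeneity and monotonicity, PNS = p₁ − p₀.
PNS = 0.159 − 0.0636 = 0.0954

PNS ≈ 0.095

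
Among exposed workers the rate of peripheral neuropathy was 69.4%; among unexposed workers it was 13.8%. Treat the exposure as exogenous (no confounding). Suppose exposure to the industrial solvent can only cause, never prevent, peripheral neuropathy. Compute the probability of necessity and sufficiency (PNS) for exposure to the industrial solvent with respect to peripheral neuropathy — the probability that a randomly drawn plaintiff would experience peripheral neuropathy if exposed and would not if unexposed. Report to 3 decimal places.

PNS ≈ 0.556

p₁ = 0.694, p₀ = 0.138.
Under exogeneity and monotonicity, PNS = p₁ − p₀.
PNS = 0.694 − 0.138 = 0.556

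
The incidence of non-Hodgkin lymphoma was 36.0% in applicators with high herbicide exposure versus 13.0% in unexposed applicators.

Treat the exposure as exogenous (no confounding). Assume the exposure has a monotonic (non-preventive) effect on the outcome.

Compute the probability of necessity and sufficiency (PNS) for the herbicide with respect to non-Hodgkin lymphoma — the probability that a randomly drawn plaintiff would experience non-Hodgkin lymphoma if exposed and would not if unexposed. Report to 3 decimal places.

p₁ = 0.36, p₀ = 0.13.
Under exogeneity and monotonicity, PNS = p₁ − p₀.
PNS = 0.36 − 0.13 = 0.23

PNS ≈ 0.230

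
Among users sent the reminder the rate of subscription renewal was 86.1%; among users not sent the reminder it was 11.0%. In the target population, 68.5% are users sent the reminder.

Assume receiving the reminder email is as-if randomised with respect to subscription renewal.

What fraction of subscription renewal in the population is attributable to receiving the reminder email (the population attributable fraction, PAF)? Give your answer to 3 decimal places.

p₁ = 0.861, p₀ = 0.11.
Overall risk P(Y=1) = π·p₁ + (1−π)·p₀ = 0.685×0.861 + 0.315×0.11 = 0.62443.
Under exogeneity, PAF = [P(Y=1) − p₀] / P(Y=1).
PAF = (0.62443 − 0.11) / 0.62443 ≈ 0.8238

PAF ≈ 0.824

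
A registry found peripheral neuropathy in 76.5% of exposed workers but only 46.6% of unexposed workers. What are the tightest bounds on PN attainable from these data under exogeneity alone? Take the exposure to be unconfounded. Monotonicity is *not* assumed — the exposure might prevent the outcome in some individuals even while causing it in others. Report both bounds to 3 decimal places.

0.391 ≤ PN ≤ 0.698

p₁ = 0.765, p₀ = 0.466.
Under exogeneity alone the bounds on PN are max{0,(p₁−p₀)/p₁} ≤ PN ≤ min{1,(1−p₀)/p₁}.
  lower = (p₁ − p₀)/p₁ = 0.299 / 0.765 ≈ 0.3908
  upper = min{1, (1 − p₀)/p₁} = 0.534 / 0.765 ≈ 0.6980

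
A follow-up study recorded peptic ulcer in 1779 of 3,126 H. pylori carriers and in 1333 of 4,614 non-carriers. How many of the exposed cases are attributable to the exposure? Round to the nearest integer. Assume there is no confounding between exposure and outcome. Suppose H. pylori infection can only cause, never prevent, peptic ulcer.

about 876 cases

p₁ = P(outcome | exposed) = 1779/3126 = 0.5691
p₀ = P(outcome | unexposed) = 1333/4614 = 0.2889
PN = (p₁ − p₀)/p₁ = (0.5691 − 0.2889) / 0.5691 ≈ 0.49235.
Attributable cases ≈ PN × (exposed cases) = 0.49235 × 1779 ≈ 875.89.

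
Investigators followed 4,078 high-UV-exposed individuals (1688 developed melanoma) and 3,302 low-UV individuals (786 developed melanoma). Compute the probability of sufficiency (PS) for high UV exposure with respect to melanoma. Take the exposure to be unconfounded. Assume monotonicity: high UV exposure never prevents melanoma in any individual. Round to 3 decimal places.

p₁ = P(outcome | exposed) = 1688/4078 = 0.41393
p₀ = P(outcome | unexposed) = 786/3302 = 0.23804
Under exogeneity and monotonicity, PS = (p₁ − p₀) / (1 − p₀).
PS = (0.41393 − 0.23804) / (1 − 0.23804) = 0.17589 / 0.76196 ≈ 0.2308

PS ≈ 0.231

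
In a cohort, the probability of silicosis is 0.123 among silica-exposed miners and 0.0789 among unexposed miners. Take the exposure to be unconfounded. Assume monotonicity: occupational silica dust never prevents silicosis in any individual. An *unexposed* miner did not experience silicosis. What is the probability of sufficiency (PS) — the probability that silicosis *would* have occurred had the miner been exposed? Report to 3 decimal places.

Let p₁ = 0.123, p₀ = 0.0789.
Under exogeneity and monotonicity, PS = (p₁ − p₀) / (1 − p₀).
PS = (0.123 − 0.0789) / (1 − 0.0789) = 0.0441 / 0.9211 ≈ 0.0479

PS ≈ 0.048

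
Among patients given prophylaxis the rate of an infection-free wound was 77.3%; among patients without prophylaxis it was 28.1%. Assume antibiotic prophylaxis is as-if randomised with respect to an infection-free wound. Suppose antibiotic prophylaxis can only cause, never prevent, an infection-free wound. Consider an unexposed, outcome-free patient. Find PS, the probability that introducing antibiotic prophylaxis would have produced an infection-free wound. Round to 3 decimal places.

p₁ = 0.773, p₀ = 0.281.
Under exogeneity and monotonicity, PS = (p₁ − p₀) / (1 − p₀).
PS = (0.773 − 0.281) / (1 − 0.281) = 0.492 / 0.719 ≈ 0.6843

PS ≈ 0.684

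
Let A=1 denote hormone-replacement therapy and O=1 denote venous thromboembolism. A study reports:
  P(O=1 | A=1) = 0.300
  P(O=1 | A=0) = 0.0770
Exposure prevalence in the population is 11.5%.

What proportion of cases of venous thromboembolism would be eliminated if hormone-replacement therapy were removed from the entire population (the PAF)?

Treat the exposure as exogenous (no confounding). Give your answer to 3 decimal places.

Let p₁ = 0.3, p₀ = 0.077.
Overall risk P(Y=1) = π·p₁ + (1−π)·p₀ = 0.115×0.3 + 0.885×0.077 = 0.10265.
Under exogeneity, PAF = [P(Y=1) − p₀] / P(Y=1).
PAF = (0.10265 − 0.077) / 0.10265 ≈ 0.2498

PAF ≈ 0.250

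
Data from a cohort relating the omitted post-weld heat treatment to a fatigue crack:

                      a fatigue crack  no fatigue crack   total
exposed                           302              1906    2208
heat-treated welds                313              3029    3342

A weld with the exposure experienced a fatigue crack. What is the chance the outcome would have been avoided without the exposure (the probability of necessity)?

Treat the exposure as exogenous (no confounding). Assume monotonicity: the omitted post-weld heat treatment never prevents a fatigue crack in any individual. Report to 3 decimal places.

PN ≈ 0.315

p₁ = P(outcome | exposed) = 302/2208 = 0.13678
p₀ = P(outcome | unexposed) = 313/3342 = 0.093656
Under exogeneity and monotonicity, PN = (p₁ − p₀) / p₁.
PN = (0.13678 − 0.093656) / 0.13678 = 0.043119 / 0.13678 ≈ 0.3153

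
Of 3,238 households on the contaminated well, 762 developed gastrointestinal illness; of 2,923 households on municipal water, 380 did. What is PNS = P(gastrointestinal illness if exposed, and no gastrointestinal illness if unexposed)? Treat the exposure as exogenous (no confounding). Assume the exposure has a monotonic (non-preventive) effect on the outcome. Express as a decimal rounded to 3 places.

p₁ = P(outcome | exposed) = 762/3238 = 0.23533
p₀ = P(outcome | unexposed) = 380/2923 = 0.13
Under exogeneity and monotonicity, PNS = p₁ − p₀.
PNS = 0.23533 − 0.13 = 0.10533

PNS ≈ 0.105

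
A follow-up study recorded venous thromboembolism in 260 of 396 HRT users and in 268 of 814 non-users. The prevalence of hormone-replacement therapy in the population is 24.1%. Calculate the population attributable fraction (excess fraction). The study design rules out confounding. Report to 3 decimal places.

PAF ≈ 0.193

p₁ = P(outcome | exposed) = 260/396 = 0.65657
p₀ = P(outcome | unexposed) = 268/814 = 0.32924
Overall risk P(Y=1) = π·p₁ + (1−π)·p₀ = 0.241×0.65657 + 0.759×0.32924 = 0.40812.
Under exogeneity, PAF = [P(Y=1) − p₀] / P(Y=1).
PAF = (0.40812 − 0.32924) / 0.40812 ≈ 0.1933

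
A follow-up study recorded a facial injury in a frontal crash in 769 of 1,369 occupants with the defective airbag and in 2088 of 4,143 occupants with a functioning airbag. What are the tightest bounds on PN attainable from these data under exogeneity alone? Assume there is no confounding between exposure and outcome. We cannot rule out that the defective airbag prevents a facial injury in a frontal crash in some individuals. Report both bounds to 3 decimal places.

0.103 ≤ PN ≤ 0.883

p₁ = P(outcome | exposed) = 769/1369 = 0.56172
p₀ = P(outcome | unexposed) = 2088/4143 = 0.50398
Under exogeneity alone the bounds on PN are max{0,(p₁−p₀)/p₁} ≤ PN ≤ min{1,(1−p₀)/p₁}.
  lower = (p₁ − p₀)/p₁ = 0.057741 / 0.56172 ≈ 0.1028
  upper = min{1, (1 − p₀)/p₁} = 0.49602 / 0.56172 ≈ 0.8830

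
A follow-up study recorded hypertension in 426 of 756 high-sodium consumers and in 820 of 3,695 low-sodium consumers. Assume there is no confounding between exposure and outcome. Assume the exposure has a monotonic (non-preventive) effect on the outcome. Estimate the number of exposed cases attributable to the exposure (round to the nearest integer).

about 258 cases

p₁ = P(outcome | exposed) = 426/756 = 0.56349
p₀ = P(outcome | unexposed) = 820/3695 = 0.22192
PN = (p₁ − p₀)/p₁ = (0.56349 − 0.22192) / 0.56349 ≈ 0.60617.
Attributable cases ≈ PN × (exposed cases) = 0.60617 × 426 ≈ 258.23.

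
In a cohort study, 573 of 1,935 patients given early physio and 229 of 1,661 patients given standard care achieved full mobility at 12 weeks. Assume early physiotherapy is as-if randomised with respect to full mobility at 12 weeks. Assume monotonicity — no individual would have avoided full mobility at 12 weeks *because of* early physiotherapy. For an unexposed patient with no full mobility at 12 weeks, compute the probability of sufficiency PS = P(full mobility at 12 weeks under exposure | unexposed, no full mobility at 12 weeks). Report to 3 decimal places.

PS ≈ 0.184

p₁ = P(outcome | exposed) = 573/1935 = 0.29612
p₀ = P(outcome | unexposed) = 229/1661 = 0.13787
Under exogeneity and monotonicity, PS = (p₁ − p₀) / (1 − p₀).
PS = (0.29612 − 0.13787) / (1 − 0.13787) = 0.15826 / 0.86213 ≈ 0.1836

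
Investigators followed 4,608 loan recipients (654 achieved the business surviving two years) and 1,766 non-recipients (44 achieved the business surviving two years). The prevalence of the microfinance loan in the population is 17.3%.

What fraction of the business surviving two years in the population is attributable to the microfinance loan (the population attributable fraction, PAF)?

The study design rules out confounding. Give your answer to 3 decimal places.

p₁ = P(outcome | exposed) = 654/4608 = 0.14193
p₀ = P(outcome | unexposed) = 44/1766 = 0.024915
Overall risk P(Y=1) = π·p₁ + (1−π)·p₀ = 0.173×0.14193 + 0.827×0.024915 = 0.045158.
Under exogeneity, PAF = [P(Y=1) − p₀] / P(Y=1).
PAF = (0.045158 − 0.024915) / 0.045158 ≈ 0.4483

PAF ≈ 0.448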